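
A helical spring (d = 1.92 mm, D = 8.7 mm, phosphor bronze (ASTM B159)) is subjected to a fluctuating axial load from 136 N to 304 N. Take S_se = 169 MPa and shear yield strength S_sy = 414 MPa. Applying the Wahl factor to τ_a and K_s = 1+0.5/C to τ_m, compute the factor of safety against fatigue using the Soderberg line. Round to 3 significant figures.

C = D/d = 8.7/1.92 = 4.5312; K_W = (4C−1)/(4C−4)+0.615/C = 1.3481; K_s = 1+0.5/C = 1.1103
F_a = (F_max−F_min)/2 = 84 N; F_m = (F_max+F_min)/2 = 220 N
τ_a = K_W·8F_aD/(πd³) = 1.3481 × 262.93 = 354.46 MPa
τ_m = K_s·8F_mD/(πd³) = 1.1103 × 688.62 = 764.6 MPa
Soderberg: 1/n_f = τ_a/S_se + τ_m/S_sy = 354.46/169 + 764.6/414 = 2.09737 + 1.84687 = 3.9442
n_f = 1/3.9442 = 0.2535

0.254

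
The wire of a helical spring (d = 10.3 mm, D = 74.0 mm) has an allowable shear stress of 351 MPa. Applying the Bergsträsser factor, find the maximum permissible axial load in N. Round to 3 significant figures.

C = D/d = 74.0/10.3 = 7.1845
K_B = (4C+2)/(4C−3) = 30.738/25.738 = 1.1943
τ_max = K·8FD/(πd³) → F_max = τ_allow·πd³/(8DK)
F_max = 351·π·10.3³/(8·74.0·1.1943) = 1.2049e+06/707.01 = 1704.3 N

1700 N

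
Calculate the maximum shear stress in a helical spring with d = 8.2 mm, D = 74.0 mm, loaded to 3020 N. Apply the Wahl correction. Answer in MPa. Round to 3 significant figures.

1200 MPa

Spring index C = D/d = 74.0/8.2 = 9.0244
K_W = (4C−1)/(4C−4) + 0.615/C = 35.098/32.098 + 0.0681 = 1.1616
τ₀ = 8FD/(πd³) = 8·3020·74.0/(π·8.2³) = 1.78784e+06/1732.2 = 1032.1 MPa
τ_max = K·τ₀ = 1.1616 × 1032.1 = 1198.9 MPa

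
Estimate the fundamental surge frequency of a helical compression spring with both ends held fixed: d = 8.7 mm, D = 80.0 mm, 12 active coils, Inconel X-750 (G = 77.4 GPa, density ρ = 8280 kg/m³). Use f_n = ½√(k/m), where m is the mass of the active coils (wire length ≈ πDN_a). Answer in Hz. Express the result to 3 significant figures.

39.0 Hz

k = Gd⁴/(8D³N_a) = (77.4×10³)(8.7⁴)/(8·80.0³·12) = 9.0215 N/mm = 9021.5 N/m
Wire length L = πDN_a = π·80.0·12 = 3015.9 mm
m = ρ·(πd²/4)·L = 8280 × 59.447×10⁻⁶ m² × 3.0159 m = 1.4845 kg
f_n = ½√(k/m) = 0.5·√(9021.5/1.4845) = 0.5·√(6077.1) = 38.978 Hz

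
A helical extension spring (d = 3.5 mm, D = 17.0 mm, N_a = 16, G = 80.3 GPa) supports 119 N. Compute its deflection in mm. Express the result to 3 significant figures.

6.21 mm

k = Gd⁴/(8D³N_a) = (80.3×10³)(3.5⁴)/(8·17.0³·16) = 19.162 N/mm
δ = F/k = 119 / 19.162 = 6.2103 mm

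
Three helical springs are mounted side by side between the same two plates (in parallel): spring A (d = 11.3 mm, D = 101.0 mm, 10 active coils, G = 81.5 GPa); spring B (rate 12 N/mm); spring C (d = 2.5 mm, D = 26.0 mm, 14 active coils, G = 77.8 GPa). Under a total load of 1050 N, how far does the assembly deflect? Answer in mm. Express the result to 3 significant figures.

35.4 mm

k_A = Gd⁴/(8D³N_a) = (81.5×10³)(11.3⁴)/(8·101.0³·10) = 16.122 N/mm
k_C = Gd⁴/(8D³N_a) = (77.8×10³)(2.5⁴)/(8·26.0³·14) = 1.5438 N/mm
Parallel: k_eq = 16.122 + 12 + 1.5438 = 29.666 N/mm
δ = F/k_eq = 1050/29.666 = 35.394 mm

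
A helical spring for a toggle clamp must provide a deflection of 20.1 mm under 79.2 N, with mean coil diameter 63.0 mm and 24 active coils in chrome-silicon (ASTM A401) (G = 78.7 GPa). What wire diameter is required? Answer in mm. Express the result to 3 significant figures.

7.00 mm

Required rate k = F/δ = 79.2/20.1 = 3.9403 N/mm
d = (8D³N_a·k / G)^(1/4) = (8·63.0³·24·3.9403 / (78.7×10³))^0.25
  = (2403.7)^0.25 = 7.0020 mm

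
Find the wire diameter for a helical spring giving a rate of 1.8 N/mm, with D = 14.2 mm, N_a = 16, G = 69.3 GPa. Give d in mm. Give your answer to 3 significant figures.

1.76 mm

d = (8D³N_a·k / G)^(1/4) = (8·14.2³·16·1.8 / (69.3×10³))^0.25
  = (9.5195)^0.25 = 1.7565 mm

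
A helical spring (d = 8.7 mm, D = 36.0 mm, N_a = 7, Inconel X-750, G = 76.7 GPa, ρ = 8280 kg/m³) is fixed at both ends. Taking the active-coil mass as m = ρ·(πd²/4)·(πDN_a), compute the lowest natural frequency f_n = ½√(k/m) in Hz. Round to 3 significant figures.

328 Hz

k = Gd⁴/(8D³N_a) = (76.7×10³)(8.7⁴)/(8·36.0³·7) = 168.18 N/mm = 1.6818e+05 N/m
Wire length L = πDN_a = π·36.0·7 = 791.68 mm
m = ρ·(πd²/4)·L = 8280 × 59.447×10⁻⁶ m² × 0.79168 m = 0.38968 kg
f_n = ½√(k/m) = 0.5·√(1.6818e+05/0.38968) = 0.5·√(4.3159e+05) = 328.48 Hz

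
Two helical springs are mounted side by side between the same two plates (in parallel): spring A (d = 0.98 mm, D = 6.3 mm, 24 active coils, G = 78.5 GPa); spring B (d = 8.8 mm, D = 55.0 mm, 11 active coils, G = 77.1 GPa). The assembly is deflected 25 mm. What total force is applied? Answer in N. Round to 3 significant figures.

827 N

k_A = Gd⁴/(8D³N_a) = (78.5×10³)(0.98⁴)/(8·6.3³·24) = 1.5082 N/mm
k_B = Gd⁴/(8D³N_a) = (77.1×10³)(8.8⁴)/(8·55.0³·11) = 31.58 N/mm
Parallel: k_eq = 1.5082 + 31.58 = 33.088 N/mm
F = k_eq·δ = 33.088·25 = 827.21 N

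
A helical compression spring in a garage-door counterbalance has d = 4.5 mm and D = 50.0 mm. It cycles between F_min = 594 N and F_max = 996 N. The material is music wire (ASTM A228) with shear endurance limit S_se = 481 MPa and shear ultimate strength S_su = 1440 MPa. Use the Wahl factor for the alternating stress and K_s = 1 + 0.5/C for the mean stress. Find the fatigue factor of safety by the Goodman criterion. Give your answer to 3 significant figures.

0.682

C = D/d = 50.0/4.5 = 11.1111; K_W = (4C−1)/(4C−4)+0.615/C = 1.1295; K_s = 1+0.5/C = 1.0450
F_a = (F_max−F_min)/2 = 201 N; F_m = (F_max+F_min)/2 = 795 N
τ_a = K_W·8F_aD/(πd³) = 1.1295 × 280.85 = 317.22 MPa
τ_m = K_s·8F_mD/(πd³) = 1.0450 × 1110.8 = 1160.8 MPa
Goodman: 1/n_f = τ_a/S_se + τ_m/S_su = 317.22/481 + 1160.8/1440 = 0.65951 + 0.80611 = 1.4656
n_f = 1/1.4656 = 0.6823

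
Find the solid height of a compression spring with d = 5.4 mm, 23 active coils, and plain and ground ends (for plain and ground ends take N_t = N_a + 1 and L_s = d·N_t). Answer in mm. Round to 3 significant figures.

130 mm

plain and ground ends: N_t = N_a + 1 = 23 + 1 = 24
L_s = d·N_t = 5.4 × 24 = 129.6 mm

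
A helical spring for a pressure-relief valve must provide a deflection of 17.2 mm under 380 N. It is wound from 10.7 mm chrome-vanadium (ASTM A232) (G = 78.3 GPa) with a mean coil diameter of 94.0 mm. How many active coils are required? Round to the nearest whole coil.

7

Required rate k = F/δ = 380/17.2 = 22.093 N/mm
N_a = Gd⁴/(8D³k) = (78.3×10³ × 10.7⁴)/(8 × 94.0³ × 22.093)
    = 1.02635e+09 / 1.46801e+08 = 6.991 → 7 coils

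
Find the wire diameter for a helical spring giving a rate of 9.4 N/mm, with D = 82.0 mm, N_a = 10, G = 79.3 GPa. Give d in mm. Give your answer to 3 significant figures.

d = (8D³N_a·k / G)^(1/4) = (8·82.0³·10·9.4 / (79.3×10³))^0.25
  = (5228.6)^0.25 = 8.5035 mm

8.50 mm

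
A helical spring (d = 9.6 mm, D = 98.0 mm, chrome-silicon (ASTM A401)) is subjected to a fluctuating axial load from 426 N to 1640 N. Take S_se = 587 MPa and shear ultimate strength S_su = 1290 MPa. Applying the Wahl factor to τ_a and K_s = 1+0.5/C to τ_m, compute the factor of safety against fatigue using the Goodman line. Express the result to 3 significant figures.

C = D/d = 98.0/9.6 = 10.2083; K_W = (4C−1)/(4C−4)+0.615/C = 1.1417; K_s = 1+0.5/C = 1.0490
F_a = (F_max−F_min)/2 = 607 N; F_m = (F_max+F_min)/2 = 1033 N
τ_a = K_W·8F_aD/(πd³) = 1.1417 × 171.21 = 195.47 MPa
τ_m = K_s·8F_mD/(πd³) = 1.0490 × 291.38 = 305.65 MPa
Goodman: 1/n_f = τ_a/S_se + τ_m/S_su = 195.47/587 + 305.65/1290 = 0.33301 + 0.23694 = 0.56994
n_f = 1/0.56994 = 1.755

1.75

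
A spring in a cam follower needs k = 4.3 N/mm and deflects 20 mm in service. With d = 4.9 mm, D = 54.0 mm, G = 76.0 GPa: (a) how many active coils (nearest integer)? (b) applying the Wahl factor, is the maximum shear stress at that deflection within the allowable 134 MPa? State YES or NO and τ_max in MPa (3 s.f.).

(a) 8 coils; (b) YES, τ_max = 115 MPa

N_a = Gd⁴/(8D³k) = (76.0×10³)(4.9⁴)/(8·54.0³·4.3) = 8.088 → N_a = 8
Actual rate k = Gd⁴/(8D³·8) = 4.3475 N/mm
Working load F = kδ = 4.3475·20 = 86.949 N
C = 54.0/4.9 = 11.0204; K_W = (4C−1)/(4C−4)+0.615/C = 1.1307
τ_max = K_W·8FD/(πd³) = 1.1307·101.63 = 114.91 MPa
τ_max ≤ 134 MPa → acceptable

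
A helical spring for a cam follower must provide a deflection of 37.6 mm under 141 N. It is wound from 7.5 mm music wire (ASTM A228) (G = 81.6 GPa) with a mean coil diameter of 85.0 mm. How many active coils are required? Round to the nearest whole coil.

14

Required rate k = F/δ = 141/37.6 = 3.75 N/mm
N_a = Gd⁴/(8D³k) = (81.6×10³ × 7.5⁴)/(8 × 85.0³ × 3.75)
    = 2.58188e+08 / 1.84238e+07 = 14.01 → 14 coils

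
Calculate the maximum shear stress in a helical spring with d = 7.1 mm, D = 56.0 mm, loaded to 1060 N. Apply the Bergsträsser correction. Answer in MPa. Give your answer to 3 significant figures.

496 MPa

Spring index C = D/d = 56.0/7.1 = 7.8873
K_B = (4C+2)/(4C−3) = 33.549/28.549 = 1.1751
τ₀ = 8FD/(πd³) = 8·1060·56.0/(π·7.1³) = 474880/1124.4 = 422.34 MPa
τ_max = K·τ₀ = 1.1751 × 422.34 = 496.3 MPa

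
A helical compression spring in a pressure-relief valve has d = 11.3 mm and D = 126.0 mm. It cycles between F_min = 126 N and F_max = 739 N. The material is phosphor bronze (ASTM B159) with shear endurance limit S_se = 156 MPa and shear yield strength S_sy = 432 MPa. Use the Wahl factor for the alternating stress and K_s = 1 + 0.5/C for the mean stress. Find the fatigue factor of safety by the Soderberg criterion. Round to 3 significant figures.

C = D/d = 126.0/11.3 = 11.1504; K_W = (4C−1)/(4C−4)+0.615/C = 1.1290; K_s = 1+0.5/C = 1.0448
F_a = (F_max−F_min)/2 = 306.5 N; F_m = (F_max+F_min)/2 = 432.5 N
τ_a = K_W·8F_aD/(πd³) = 1.1290 × 68.156 = 76.951 MPa
τ_m = K_s·8F_mD/(πd³) = 1.0448 × 96.175 = 100.49 MPa
Soderberg: 1/n_f = τ_a/S_se + τ_m/S_sy = 76.951/156 + 100.49/432 = 0.49328 + 0.23261 = 0.72589
n_f = 1/0.72589 = 1.378

1.38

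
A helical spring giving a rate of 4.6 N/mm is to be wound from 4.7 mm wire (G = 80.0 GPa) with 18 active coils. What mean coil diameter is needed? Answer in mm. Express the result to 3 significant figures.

38.9 mm

D = (Gd⁴/(8N_a·k))^(1/3) = (80.0×10³·4.7⁴/(8·18·4.6))^(1/3)
  = (58933.3)^(1/3) = 38.9153 mm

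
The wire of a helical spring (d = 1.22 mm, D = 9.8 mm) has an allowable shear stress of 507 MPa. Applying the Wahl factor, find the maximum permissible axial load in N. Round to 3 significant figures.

31.2 N

C = D/d = 9.8/1.22 = 8.0328
K_W = (4C−1)/(4C−4) + 0.615/C = 31.131/28.131 + 0.0766 = 1.1832
τ_max = K·8FD/(πd³) → F_max = τ_allow·πd³/(8DK)
F_max = 507·π·1.22³/(8·9.8·1.1832) = 2892.3/92.763 = 31.179 N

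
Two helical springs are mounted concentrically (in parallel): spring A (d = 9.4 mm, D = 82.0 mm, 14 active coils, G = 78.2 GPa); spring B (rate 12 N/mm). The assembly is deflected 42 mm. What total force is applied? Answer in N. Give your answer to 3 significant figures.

k_A = Gd⁴/(8D³N_a) = (78.2×10³)(9.4⁴)/(8·82.0³·14) = 9.8869 N/mm
Parallel: k_eq = 9.8869 + 12 = 21.887 N/mm
F = k_eq·δ = 21.887·42 = 919.25 N

919 N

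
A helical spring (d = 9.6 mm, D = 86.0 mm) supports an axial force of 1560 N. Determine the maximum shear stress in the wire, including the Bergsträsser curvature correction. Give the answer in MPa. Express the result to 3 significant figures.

445 MPa

Spring index C = D/d = 86.0/9.6 = 8.9583
K_B = (4C+2)/(4C−3) = 37.833/32.833 = 1.1523
τ₀ = 8FD/(πd³) = 8·1560·86.0/(π·9.6³) = 1.07328e+06/2779.5 = 386.14 MPa
τ_max = K·τ₀ = 1.1523 × 386.14 = 444.95 MPa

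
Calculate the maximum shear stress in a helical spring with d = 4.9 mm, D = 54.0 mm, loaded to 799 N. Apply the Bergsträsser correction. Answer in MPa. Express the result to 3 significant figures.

1050 MPa

Spring index C = D/d = 54.0/4.9 = 11.0204
K_B = (4C+2)/(4C−3) = 46.082/41.082 = 1.1217
τ₀ = 8FD/(πd³) = 8·799·54.0/(π·4.9³) = 345168/369.61 = 933.88 MPa
τ_max = K·τ₀ = 1.1217 × 933.88 = 1047.5 MPa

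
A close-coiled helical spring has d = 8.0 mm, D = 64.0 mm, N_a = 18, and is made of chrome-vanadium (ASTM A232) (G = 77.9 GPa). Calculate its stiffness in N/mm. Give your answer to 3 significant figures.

k = Gd⁴/(8D³N_a) = (77.9×10³ × 8.0⁴) / (8 × 64.0³ × 18)
  = 3.19078e+08 / 3.77487e+07 = 8.4527 N/mm

8.45 N/mm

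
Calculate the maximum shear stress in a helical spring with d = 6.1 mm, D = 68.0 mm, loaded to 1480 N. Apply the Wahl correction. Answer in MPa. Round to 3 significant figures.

1270 MPa

Spring index C = D/d = 68.0/6.1 = 11.1475
K_W = (4C−1)/(4C−4) + 0.615/C = 43.590/40.590 + 0.0552 = 1.1291
τ₀ = 8FD/(πd³) = 8·1480·68.0/(π·6.1³) = 805120/713.08 = 1129.1 MPa
τ_max = K·τ₀ = 1.1291 × 1129.1 = 1274.8 MPa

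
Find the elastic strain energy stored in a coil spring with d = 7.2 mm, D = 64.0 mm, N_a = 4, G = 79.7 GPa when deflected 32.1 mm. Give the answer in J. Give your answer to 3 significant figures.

k = Gd⁴/(8D³N_a) = (79.7×10³)(7.2⁴)/(8·64.0³·4) = 25.533 N/mm
U = ½kδ² = 0.5 × 25.533 × 32.1² = 13155 N·mm = 13.155 J

13.2 J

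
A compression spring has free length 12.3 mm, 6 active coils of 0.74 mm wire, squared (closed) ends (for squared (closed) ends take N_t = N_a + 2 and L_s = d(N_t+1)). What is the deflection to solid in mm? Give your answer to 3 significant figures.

5.64 mm

N_t = 8; L_s = 0.74·9 = 6.66 mm
δ_solid = L₀ − L_s = 12.3 − 6.66 = 5.64 mm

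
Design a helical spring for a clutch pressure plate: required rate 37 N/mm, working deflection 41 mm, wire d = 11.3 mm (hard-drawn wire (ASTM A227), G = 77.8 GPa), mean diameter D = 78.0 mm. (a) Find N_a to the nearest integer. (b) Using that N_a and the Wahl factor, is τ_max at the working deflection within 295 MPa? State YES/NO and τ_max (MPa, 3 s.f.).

(a) 9 coils; (b) YES, τ_max = 255 MPa

N_a = Gd⁴/(8D³k) = (77.8×10³)(11.3⁴)/(8·78.0³·37) = 9.031 → N_a = 9
Actual rate k = Gd⁴/(8D³·9) = 37.126 N/mm
Working load F = kδ = 37.126·41 = 1522.2 N
C = 78.0/11.3 = 6.9027; K_W = (4C−1)/(4C−4)+0.615/C = 1.2162
τ_max = K_W·8FD/(πd³) = 1.2162·209.54 = 254.83 MPa
τ_max ≤ 295 MPa → acceptable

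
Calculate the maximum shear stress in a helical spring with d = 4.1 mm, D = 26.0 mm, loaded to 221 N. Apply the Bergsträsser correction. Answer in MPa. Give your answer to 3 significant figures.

260 MPa

Spring index C = D/d = 26.0/4.1 = 6.3415
K_B = (4C+2)/(4C−3) = 27.366/22.366 = 1.2236
τ₀ = 8FD/(πd³) = 8·221·26.0/(π·4.1³) = 45968/216.52 = 212.3 MPa
τ_max = K·τ₀ = 1.2236 × 212.3 = 259.76 MPa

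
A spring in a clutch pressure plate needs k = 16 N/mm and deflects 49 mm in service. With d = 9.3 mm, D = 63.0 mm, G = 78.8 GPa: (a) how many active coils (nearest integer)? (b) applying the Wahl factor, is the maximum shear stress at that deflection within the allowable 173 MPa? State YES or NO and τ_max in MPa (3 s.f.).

N_a = Gd⁴/(8D³k) = (78.8×10³)(9.3⁴)/(8·63.0³·16) = 18.42 → N_a = 18
Actual rate k = Gd⁴/(8D³·18) = 16.371 N/mm
Working load F = kδ = 16.371·49 = 802.18 N
C = 63.0/9.3 = 6.7742; K_W = (4C−1)/(4C−4)+0.615/C = 1.2207
τ_max = K_W·8FD/(πd³) = 1.2207·159.99 = 195.3 MPa
τ_max > 173 MPa → exceeds allowable

(a) 18 coils; (b) NO, τ_max = 195 MPa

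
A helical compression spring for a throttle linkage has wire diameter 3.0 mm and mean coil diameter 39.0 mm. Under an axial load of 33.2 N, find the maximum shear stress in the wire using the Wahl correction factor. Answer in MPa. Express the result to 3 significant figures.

136 MPa

Spring index C = D/d = 39.0/3.0 = 13.0000
K_W = (4C−1)/(4C−4) + 0.615/C = 51.000/48.000 + 0.0473 = 1.1098
τ₀ = 8FD/(πd³) = 8·33.2·39.0/(π·3.0³) = 10358.4/84.823 = 122.12 MPa
τ_max = K·τ₀ = 1.1098 × 122.12 = 135.53 MPa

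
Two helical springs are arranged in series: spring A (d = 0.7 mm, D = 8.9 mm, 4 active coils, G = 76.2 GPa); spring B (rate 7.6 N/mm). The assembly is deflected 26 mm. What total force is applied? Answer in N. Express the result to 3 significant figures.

k_A = Gd⁴/(8D³N_a) = (76.2×10³)(0.7⁴)/(8·8.9³·4) = 0.81101 N/mm
Series: 1/k_eq = 1/0.81101 + 1/7.6 = 1.3646; k_eq = 0.73281 N/mm
F = k_eq·δ = 0.73281·26 = 19.053 N

19.1 N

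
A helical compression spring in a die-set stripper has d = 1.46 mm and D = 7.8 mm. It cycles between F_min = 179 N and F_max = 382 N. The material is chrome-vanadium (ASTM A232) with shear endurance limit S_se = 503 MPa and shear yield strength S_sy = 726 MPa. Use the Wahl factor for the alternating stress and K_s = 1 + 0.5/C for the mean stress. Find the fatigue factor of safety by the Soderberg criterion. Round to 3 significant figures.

C = D/d = 7.8/1.46 = 5.3425; K_W = (4C−1)/(4C−4)+0.615/C = 1.2878; K_s = 1+0.5/C = 1.0936
F_a = (F_max−F_min)/2 = 101.5 N; F_m = (F_max+F_min)/2 = 280.5 N
τ_a = K_W·8F_aD/(πd³) = 1.2878 × 647.8 = 834.26 MPa
τ_m = K_s·8F_mD/(πd³) = 1.0936 × 1790.2 = 1957.8 MPa
Soderberg: 1/n_f = τ_a/S_se + τ_m/S_sy = 834.26/503 + 1957.8/726 = 1.65856 + 2.69666 = 4.3552
n_f = 1/4.3552 = 0.2296

0.230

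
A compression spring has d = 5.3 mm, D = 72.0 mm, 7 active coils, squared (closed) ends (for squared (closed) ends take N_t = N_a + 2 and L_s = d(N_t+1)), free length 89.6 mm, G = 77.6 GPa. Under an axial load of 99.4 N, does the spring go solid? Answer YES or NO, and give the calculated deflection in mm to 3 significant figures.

NO, δ = 33.9 mm

k = Gd⁴/(8D³N_a) = (77.6×10³)(5.3⁴)/(8·72.0³·7) = 2.9294 N/mm
N_t = 9; L_s = 5.3·10 = 53 mm; δ_solid = L₀ − L_s = 89.6 − 53 = 36.6 mm
δ = F/k = 99.4/2.9294 = 33.932 mm
δ < δ_solid → spring does not go solid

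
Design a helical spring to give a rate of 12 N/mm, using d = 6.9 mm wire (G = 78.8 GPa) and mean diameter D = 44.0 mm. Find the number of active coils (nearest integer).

N_a = Gd⁴/(8D³k) = (78.8×10³ × 6.9⁴)/(8 × 44.0³ × 12)
    = 1.78617e+08 / 8.17766e+06 = 21.84 → 22 coils

22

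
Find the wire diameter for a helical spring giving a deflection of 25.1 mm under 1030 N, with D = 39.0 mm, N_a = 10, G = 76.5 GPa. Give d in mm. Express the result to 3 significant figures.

Required rate k = F/δ = 1030/25.1 = 41.036 N/mm
d = (8D³N_a·k / G)^(1/4) = (8·39.0³·10·41.036 / (76.5×10³))^0.25
  = (2545.6)^0.25 = 7.1031 mm

7.10 mm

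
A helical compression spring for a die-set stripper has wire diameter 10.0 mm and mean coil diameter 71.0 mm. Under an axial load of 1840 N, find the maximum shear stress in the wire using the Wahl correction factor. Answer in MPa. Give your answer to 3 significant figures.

402 MPa

Spring index C = D/d = 71.0/10.0 = 7.1000
K_W = (4C−1)/(4C−4) + 0.615/C = 27.400/24.400 + 0.0866 = 1.2096
τ₀ = 8FD/(πd³) = 8·1840·71.0/(π·10.0³) = 1.04512e+06/3141.6 = 332.67 MPa
τ_max = K·τ₀ = 1.2096 × 332.67 = 402.39 MPa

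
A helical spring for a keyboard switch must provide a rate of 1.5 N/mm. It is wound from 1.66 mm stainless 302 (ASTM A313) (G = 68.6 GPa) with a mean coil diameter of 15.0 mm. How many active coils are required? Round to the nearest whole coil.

13

N_a = Gd⁴/(8D³k) = (68.6×10³ × 1.66⁴)/(8 × 15.0³ × 1.5)
    = 520903 / 40500 = 12.86 → 13 coils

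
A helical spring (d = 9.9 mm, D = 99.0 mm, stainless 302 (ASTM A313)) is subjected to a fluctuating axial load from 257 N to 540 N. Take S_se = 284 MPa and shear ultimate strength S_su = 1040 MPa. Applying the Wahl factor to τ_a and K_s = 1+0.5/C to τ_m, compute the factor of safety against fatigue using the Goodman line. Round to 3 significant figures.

C = D/d = 99.0/9.9 = 10.0000; K_W = (4C−1)/(4C−4)+0.615/C = 1.1448; K_s = 1+0.5/C = 1.0500
F_a = (F_max−F_min)/2 = 141.5 N; F_m = (F_max+F_min)/2 = 398.5 N
τ_a = K_W·8F_aD/(πd³) = 1.1448 × 36.764 = 42.089 MPa
τ_m = K_s·8F_mD/(πd³) = 1.0500 × 103.54 = 108.71 MPa
Goodman: 1/n_f = τ_a/S_se + τ_m/S_su = 42.089/284 + 108.71/1040 = 0.14820 + 0.10453 = 0.25273
n_f = 1/0.25273 = 3.957

3.96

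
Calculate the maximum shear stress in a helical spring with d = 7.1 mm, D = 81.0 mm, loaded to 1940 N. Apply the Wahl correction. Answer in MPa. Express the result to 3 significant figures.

1260 MPa

Spring index C = D/d = 81.0/7.1 = 11.4085
K_W = (4C−1)/(4C−4) + 0.615/C = 44.634/41.634 + 0.0539 = 1.1260
τ₀ = 8FD/(πd³) = 8·1940·81.0/(π·7.1³) = 1.25712e+06/1124.4 = 1118 MPa
τ_max = K·τ₀ = 1.1260 × 1118 = 1258.9 MPa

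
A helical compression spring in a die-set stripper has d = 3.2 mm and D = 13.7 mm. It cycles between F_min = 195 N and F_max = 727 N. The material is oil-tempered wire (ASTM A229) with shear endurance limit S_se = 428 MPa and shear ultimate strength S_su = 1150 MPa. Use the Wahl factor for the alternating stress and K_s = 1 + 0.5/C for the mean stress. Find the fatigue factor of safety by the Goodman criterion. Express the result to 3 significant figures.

0.722

C = D/d = 13.7/3.2 = 4.2812; K_W = (4C−1)/(4C−4)+0.615/C = 1.3722; K_s = 1+0.5/C = 1.1168
F_a = (F_max−F_min)/2 = 266 N; F_m = (F_max+F_min)/2 = 461 N
τ_a = K_W·8F_aD/(πd³) = 1.3722 × 283.2 = 388.61 MPa
τ_m = K_s·8F_mD/(πd³) = 1.1168 × 490.81 = 548.13 MPa
Goodman: 1/n_f = τ_a/S_se + τ_m/S_su = 388.61/428 + 548.13/1150 = 0.90797 + 0.47663 = 1.3846
n_f = 1/1.3846 = 0.7222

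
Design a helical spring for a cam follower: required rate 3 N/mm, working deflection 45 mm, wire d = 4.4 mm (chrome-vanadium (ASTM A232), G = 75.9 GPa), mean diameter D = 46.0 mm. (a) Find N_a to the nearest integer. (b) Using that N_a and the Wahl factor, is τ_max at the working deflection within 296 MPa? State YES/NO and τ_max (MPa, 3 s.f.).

(a) 12 coils; (b) YES, τ_max = 214 MPa

N_a = Gd⁴/(8D³k) = (75.9×10³)(4.4⁴)/(8·46.0³·3) = 12.18 → N_a = 12
Actual rate k = Gd⁴/(8D³·12) = 3.0444 N/mm
Working load F = kδ = 3.0444·45 = 137 N
C = 46.0/4.4 = 10.4545; K_W = (4C−1)/(4C−4)+0.615/C = 1.1382
τ_max = K_W·8FD/(πd³) = 1.1382·188.39 = 214.42 MPa
τ_max ≤ 296 MPa → acceptable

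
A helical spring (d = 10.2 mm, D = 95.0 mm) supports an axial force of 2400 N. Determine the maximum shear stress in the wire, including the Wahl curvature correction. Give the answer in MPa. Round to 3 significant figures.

Spring index C = D/d = 95.0/10.2 = 9.3137
K_W = (4C−1)/(4C−4) + 0.615/C = 36.255/33.255 + 0.0660 = 1.1562
τ₀ = 8FD/(πd³) = 8·2400·95.0/(π·10.2³) = 1.824e+06/3333.9 = 547.11 MPa
τ_max = K·τ₀ = 1.1562 × 547.11 = 632.59 MPa

633 MPa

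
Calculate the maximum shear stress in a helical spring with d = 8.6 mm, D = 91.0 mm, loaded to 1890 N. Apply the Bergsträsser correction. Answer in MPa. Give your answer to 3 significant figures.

Spring index C = D/d = 91.0/8.6 = 10.5814
K_B = (4C+2)/(4C−3) = 44.326/39.326 = 1.1271
τ₀ = 8FD/(πd³) = 8·1890·91.0/(π·8.6³) = 1.37592e+06/1998.2 = 688.57 MPa
τ_max = K·τ₀ = 1.1271 × 688.57 = 776.12 MPa

776 MPa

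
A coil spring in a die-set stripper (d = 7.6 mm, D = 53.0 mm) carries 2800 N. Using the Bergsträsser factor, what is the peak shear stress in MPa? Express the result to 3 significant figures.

1030 MPa

Spring index C = D/d = 53.0/7.6 = 6.9737
K_B = (4C+2)/(4C−3) = 29.895/24.895 = 1.2008
τ₀ = 8FD/(πd³) = 8·2800·53.0/(π·7.6³) = 1.1872e+06/1379.1 = 860.86 MPa
τ_max = K·τ₀ = 1.2008 × 860.86 = 1033.8 MPa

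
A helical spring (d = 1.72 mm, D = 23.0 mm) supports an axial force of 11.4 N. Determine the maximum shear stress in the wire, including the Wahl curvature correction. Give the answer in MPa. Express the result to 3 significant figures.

145 MPa

Spring index C = D/d = 23.0/1.72 = 13.3721
K_W = (4C−1)/(4C−4) + 0.615/C = 52.488/49.488 + 0.0460 = 1.1066
τ₀ = 8FD/(πd³) = 8·11.4·23.0/(π·1.72³) = 2097.6/15.986 = 131.22 MPa
τ_max = K·τ₀ = 1.1066 × 131.22 = 145.21 MPa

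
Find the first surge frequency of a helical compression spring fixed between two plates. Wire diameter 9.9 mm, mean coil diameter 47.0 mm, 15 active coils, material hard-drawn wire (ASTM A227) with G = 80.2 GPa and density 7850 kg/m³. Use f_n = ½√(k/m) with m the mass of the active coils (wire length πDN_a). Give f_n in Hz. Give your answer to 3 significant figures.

107 Hz

k = Gd⁴/(8D³N_a) = (80.2×10³)(9.9⁴)/(8·47.0³·15) = 61.836 N/mm = 61836 N/m
Wire length L = πDN_a = π·47.0·15 = 2214.8 mm
m = ρ·(πd²/4)·L = 7850 × 76.977×10⁻⁶ m² × 2.2148 m = 1.3383 kg
f_n = ½√(k/m) = 0.5·√(61836/1.3383) = 0.5·√(46203) = 107.47 Hz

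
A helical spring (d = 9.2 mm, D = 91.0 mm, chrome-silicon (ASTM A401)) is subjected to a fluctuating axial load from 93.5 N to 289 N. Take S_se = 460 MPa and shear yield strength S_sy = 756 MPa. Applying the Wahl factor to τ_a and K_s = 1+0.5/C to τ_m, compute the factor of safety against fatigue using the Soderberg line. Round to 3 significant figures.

6.60

C = D/d = 91.0/9.2 = 9.8913; K_W = (4C−1)/(4C−4)+0.615/C = 1.1465; K_s = 1+0.5/C = 1.0505
F_a = (F_max−F_min)/2 = 97.75 N; F_m = (F_max+F_min)/2 = 191.25 N
τ_a = K_W·8F_aD/(πd³) = 1.1465 × 29.089 = 33.352 MPa
τ_m = K_s·8F_mD/(πd³) = 1.0505 × 56.914 = 59.791 MPa
Soderberg: 1/n_f = τ_a/S_se + τ_m/S_sy = 33.352/460 + 59.791/756 = 0.07250 + 0.07909 = 0.15159
n_f = 1/0.15159 = 6.597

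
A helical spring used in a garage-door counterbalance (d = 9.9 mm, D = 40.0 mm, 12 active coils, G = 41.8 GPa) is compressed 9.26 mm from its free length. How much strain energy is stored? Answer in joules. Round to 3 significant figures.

k = Gd⁴/(8D³N_a) = (41.8×10³)(9.9⁴)/(8·40.0³·12) = 65.353 N/mm
U = ½kδ² = 0.5 × 65.353 × 9.26² = 2801.9 N·mm = 2.8019 J

2.80 J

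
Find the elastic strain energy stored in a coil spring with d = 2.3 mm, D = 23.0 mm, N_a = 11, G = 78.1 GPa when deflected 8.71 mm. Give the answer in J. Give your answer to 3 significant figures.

0.0774 J

k = Gd⁴/(8D³N_a) = (78.1×10³)(2.3⁴)/(8·23.0³·11) = 2.0412 N/mm
U = ½kδ² = 0.5 × 2.0412 × 8.71² = 77.429 N·mm = 0.077429 J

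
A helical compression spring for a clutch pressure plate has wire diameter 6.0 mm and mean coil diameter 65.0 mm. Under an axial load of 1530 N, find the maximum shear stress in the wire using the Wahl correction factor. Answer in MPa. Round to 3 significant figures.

Spring index C = D/d = 65.0/6.0 = 10.8333
K_W = (4C−1)/(4C−4) + 0.615/C = 42.333/39.333 + 0.0568 = 1.1330
τ₀ = 8FD/(πd³) = 8·1530·65.0/(π·6.0³) = 795600/678.58 = 1172.4 MPa
τ_max = K·τ₀ = 1.1330 × 1172.4 = 1328.4 MPa

1330 MPa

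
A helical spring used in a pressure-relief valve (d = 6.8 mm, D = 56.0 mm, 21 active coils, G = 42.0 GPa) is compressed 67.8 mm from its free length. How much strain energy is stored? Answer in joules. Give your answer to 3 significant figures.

k = Gd⁴/(8D³N_a) = (42.0×10³)(6.8⁴)/(8·56.0³·21) = 3.0438 N/mm
U = ½kδ² = 0.5 × 3.0438 × 67.8² = 6995.9 N·mm = 6.9959 J

7.00 J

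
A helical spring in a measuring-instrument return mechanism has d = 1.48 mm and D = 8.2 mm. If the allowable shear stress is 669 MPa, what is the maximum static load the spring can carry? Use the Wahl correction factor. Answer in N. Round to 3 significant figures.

81.4 N

C = D/d = 8.2/1.48 = 5.5405
K_W = (4C−1)/(4C−4) + 0.615/C = 21.162/18.162 + 0.1110 = 1.2762
τ_max = K·8FD/(πd³) → F_max = τ_allow·πd³/(8DK)
F_max = 669·π·1.48³/(8·8.2·1.2762) = 6813.4/83.717 = 81.385 N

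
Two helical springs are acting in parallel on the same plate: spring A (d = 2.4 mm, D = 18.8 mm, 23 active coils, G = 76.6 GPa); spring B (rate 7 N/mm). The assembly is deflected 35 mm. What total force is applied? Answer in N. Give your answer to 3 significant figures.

318 N

k_A = Gd⁴/(8D³N_a) = (76.6×10³)(2.4⁴)/(8·18.8³·23) = 2.0787 N/mm
Parallel: k_eq = 2.0787 + 7 = 9.0787 N/mm
F = k_eq·δ = 9.0787·35 = 317.75 N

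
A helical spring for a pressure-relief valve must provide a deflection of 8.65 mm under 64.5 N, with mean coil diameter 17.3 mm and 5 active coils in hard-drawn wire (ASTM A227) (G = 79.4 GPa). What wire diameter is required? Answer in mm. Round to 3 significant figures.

Required rate k = F/δ = 64.5/8.65 = 7.4566 N/mm
d = (8D³N_a·k / G)^(1/4) = (8·17.3³·5·7.4566 / (79.4×10³))^0.25
  = (19.45)^0.25 = 2.1001 mm

2.10 mm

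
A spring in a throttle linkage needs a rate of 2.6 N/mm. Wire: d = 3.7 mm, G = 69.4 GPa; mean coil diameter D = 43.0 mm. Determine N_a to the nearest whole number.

N_a = Gd⁴/(8D³k) = (69.4×10³ × 3.7⁴)/(8 × 43.0³ × 2.6)
    = 1.30067e+07 / 1.65375e+06 = 7.865 → 8 coils

8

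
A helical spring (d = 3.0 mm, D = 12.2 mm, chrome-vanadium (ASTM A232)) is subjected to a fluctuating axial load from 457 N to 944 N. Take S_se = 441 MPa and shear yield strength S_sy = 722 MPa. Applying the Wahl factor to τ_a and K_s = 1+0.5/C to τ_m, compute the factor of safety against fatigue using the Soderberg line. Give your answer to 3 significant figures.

C = D/d = 12.2/3.0 = 4.0667; K_W = (4C−1)/(4C−4)+0.615/C = 1.3958; K_s = 1+0.5/C = 1.1230
F_a = (F_max−F_min)/2 = 243.5 N; F_m = (F_max+F_min)/2 = 700.5 N
τ_a = K_W·8F_aD/(πd³) = 1.3958 × 280.18 = 391.07 MPa
τ_m = K_s·8F_mD/(πd³) = 1.1230 × 806.02 = 905.12 MPa
Soderberg: 1/n_f = τ_a/S_se + τ_m/S_sy = 391.07/441 + 905.12/722 = 0.88678 + 1.25363 = 2.1404
n_f = 1/2.1404 = 0.4672

0.467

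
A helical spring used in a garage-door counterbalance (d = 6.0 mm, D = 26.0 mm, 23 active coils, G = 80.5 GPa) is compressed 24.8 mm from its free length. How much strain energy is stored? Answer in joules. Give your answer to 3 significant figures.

k = Gd⁴/(8D³N_a) = (80.5×10³)(6.0⁴)/(8·26.0³·23) = 32.26 N/mm
U = ½kδ² = 0.5 × 32.26 × 24.8² = 9920.6 N·mm = 9.9206 J

9.92 J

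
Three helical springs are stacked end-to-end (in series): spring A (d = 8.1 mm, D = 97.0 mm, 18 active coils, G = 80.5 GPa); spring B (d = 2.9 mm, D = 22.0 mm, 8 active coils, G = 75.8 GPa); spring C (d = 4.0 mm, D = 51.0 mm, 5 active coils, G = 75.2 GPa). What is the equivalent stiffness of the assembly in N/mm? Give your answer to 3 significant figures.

1.28 N/mm

k_A = Gd⁴/(8D³N_a) = (80.5×10³)(8.1⁴)/(8·97.0³·18) = 2.6367 N/mm
k_B = Gd⁴/(8D³N_a) = (75.8×10³)(2.9⁴)/(8·22.0³·8) = 7.8671 N/mm
k_C = Gd⁴/(8D³N_a) = (75.2×10³)(4.0⁴)/(8·51.0³·5) = 3.6282 N/mm
Series: 1/k_eq = 1/2.6367 + 1/7.8671 + 1/3.6282 = 0.782; k_eq = 1.2788 N/mm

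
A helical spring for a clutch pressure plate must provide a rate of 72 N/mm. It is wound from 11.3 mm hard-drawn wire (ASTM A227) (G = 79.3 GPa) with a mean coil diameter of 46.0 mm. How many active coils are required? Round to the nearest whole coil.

23

N_a = Gd⁴/(8D³k) = (79.3×10³ × 11.3⁴)/(8 × 46.0³ × 72)
    = 1.29297e+09 / 5.60655e+07 = 23.06 → 23 coils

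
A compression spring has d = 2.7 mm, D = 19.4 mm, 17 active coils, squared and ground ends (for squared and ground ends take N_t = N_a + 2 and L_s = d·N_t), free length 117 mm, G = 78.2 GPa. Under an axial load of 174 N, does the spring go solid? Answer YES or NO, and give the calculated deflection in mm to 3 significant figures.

NO, δ = 41.6 mm

k = Gd⁴/(8D³N_a) = (78.2×10³)(2.7⁴)/(8·19.4³·17) = 4.1852 N/mm
N_t = 19; L_s = 2.7·19 = 51.3 mm; δ_solid = L₀ − L_s = 117 − 51.3 = 65.7 mm
δ = F/k = 174/4.1852 = 41.575 mm
δ < δ_solid → spring does not go solid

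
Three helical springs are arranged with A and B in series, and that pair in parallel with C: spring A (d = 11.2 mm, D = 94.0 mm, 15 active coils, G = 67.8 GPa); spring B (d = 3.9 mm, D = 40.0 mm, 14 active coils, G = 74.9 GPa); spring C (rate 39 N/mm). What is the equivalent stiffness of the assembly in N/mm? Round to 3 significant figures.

k_A = Gd⁴/(8D³N_a) = (67.8×10³)(11.2⁴)/(8·94.0³·15) = 10.704 N/mm
k_B = Gd⁴/(8D³N_a) = (74.9×10³)(3.9⁴)/(8·40.0³·14) = 2.4174 N/mm
Springs A,B series: k_AB = 1/(1/10.704+1/2.4174) = 1.972 N/mm; parallel with C: k_eq = 1.972+39 = 40.972 N/mm

41.0 N/mm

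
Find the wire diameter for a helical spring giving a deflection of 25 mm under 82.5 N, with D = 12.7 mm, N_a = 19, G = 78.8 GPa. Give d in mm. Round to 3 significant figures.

Required rate k = F/δ = 82.5/25 = 3.3 N/mm
d = (8D³N_a·k / G)^(1/4) = (8·12.7³·19·3.3 / (78.8×10³))^0.25
  = (13.039)^0.25 = 1.9002 mm

1.90 mm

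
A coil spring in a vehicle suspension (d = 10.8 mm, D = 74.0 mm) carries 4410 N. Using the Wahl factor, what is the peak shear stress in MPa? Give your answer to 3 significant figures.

803 MPa

Spring index C = D/d = 74.0/10.8 = 6.8519
K_W = (4C−1)/(4C−4) + 0.615/C = 26.407/23.407 + 0.0898 = 1.2179
τ₀ = 8FD/(πd³) = 8·4410·74.0/(π·10.8³) = 2.61072e+06/3957.5 = 659.69 MPa
τ_max = K·τ₀ = 1.2179 × 659.69 = 803.45 MPa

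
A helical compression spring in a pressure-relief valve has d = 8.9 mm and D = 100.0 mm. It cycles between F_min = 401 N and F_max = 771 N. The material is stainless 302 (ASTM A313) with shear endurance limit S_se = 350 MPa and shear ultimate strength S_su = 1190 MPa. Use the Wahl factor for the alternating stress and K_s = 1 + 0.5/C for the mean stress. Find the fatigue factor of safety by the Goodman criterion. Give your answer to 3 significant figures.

2.49

C = D/d = 100.0/8.9 = 11.2360; K_W = (4C−1)/(4C−4)+0.615/C = 1.1280; K_s = 1+0.5/C = 1.0445
F_a = (F_max−F_min)/2 = 185 N; F_m = (F_max+F_min)/2 = 586 N
τ_a = K_W·8F_aD/(πd³) = 1.1280 × 66.825 = 75.38 MPa
τ_m = K_s·8F_mD/(πd³) = 1.0445 × 211.67 = 221.09 MPa
Goodman: 1/n_f = τ_a/S_se + τ_m/S_su = 75.38/350 + 221.09/1190 = 0.21537 + 0.18579 = 0.40116
n_f = 1/0.40116 = 2.493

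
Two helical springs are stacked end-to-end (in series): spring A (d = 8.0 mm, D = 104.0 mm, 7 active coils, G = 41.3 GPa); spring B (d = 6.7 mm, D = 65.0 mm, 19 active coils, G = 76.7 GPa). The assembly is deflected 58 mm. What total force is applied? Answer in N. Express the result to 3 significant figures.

k_A = Gd⁴/(8D³N_a) = (41.3×10³)(8.0⁴)/(8·104.0³·7) = 2.6855 N/mm
k_B = Gd⁴/(8D³N_a) = (76.7×10³)(6.7⁴)/(8·65.0³·19) = 3.7026 N/mm
Series: 1/k_eq = 1/2.6855 + 1/3.7026 = 0.64245; k_eq = 1.5565 N/mm
F = k_eq·δ = 1.5565·58 = 90.279 N

90.3 N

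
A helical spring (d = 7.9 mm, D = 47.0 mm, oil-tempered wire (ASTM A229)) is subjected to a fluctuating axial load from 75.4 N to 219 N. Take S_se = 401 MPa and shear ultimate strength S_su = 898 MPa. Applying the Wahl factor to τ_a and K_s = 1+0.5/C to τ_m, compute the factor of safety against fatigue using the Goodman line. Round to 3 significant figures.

10.2

C = D/d = 47.0/7.9 = 5.9494; K_W = (4C−1)/(4C−4)+0.615/C = 1.2549; K_s = 1+0.5/C = 1.0840
F_a = (F_max−F_min)/2 = 71.8 N; F_m = (F_max+F_min)/2 = 147.2 N
τ_a = K_W·8F_aD/(πd³) = 1.2549 × 17.429 = 21.872 MPa
τ_m = K_s·8F_mD/(πd³) = 1.0840 × 35.733 = 38.736 MPa
Goodman: 1/n_f = τ_a/S_se + τ_m/S_su = 21.872/401 + 38.736/898 = 0.05454 + 0.04314 = 0.09768
n_f = 1/0.09768 = 10.24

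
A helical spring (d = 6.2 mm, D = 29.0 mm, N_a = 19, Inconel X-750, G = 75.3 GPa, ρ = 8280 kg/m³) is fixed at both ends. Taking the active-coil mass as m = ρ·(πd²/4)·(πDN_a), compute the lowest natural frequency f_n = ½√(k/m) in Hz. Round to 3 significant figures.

k = Gd⁴/(8D³N_a) = (75.3×10³)(6.2⁴)/(8·29.0³·19) = 30.014 N/mm = 30014 N/m
Wire length L = πDN_a = π·29.0·19 = 1731 mm
m = ρ·(πd²/4)·L = 8280 × 30.191×10⁻⁶ m² × 1.731 m = 0.43272 kg
f_n = ½√(k/m) = 0.5·√(30014/0.43272) = 0.5·√(69362) = 131.68 Hz

132 Hz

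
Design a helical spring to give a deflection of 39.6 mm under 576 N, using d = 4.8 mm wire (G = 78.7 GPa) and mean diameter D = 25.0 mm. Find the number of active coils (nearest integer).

Required rate k = F/δ = 576/39.6 = 14.545 N/mm
N_a = Gd⁴/(8D³k) = (78.7×10³ × 4.8⁴)/(8 × 25.0³ × 14.545)
    = 4.17772e+07 / 1.81818e+06 = 22.98 → 23 coils

23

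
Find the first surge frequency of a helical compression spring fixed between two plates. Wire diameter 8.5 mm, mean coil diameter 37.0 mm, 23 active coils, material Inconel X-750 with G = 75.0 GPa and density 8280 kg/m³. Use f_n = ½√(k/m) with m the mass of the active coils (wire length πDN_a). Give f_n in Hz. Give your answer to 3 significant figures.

91.4 Hz

k = Gd⁴/(8D³N_a) = (75.0×10³)(8.5⁴)/(8·37.0³·23) = 42.006 N/mm = 42006 N/m
Wire length L = πDN_a = π·37.0·23 = 2673.5 mm
m = ρ·(πd²/4)·L = 8280 × 56.745×10⁻⁶ m² × 2.6735 m = 1.2561 kg
f_n = ½√(k/m) = 0.5·√(42006/1.2561) = 0.5·√(33441) = 91.434 Hz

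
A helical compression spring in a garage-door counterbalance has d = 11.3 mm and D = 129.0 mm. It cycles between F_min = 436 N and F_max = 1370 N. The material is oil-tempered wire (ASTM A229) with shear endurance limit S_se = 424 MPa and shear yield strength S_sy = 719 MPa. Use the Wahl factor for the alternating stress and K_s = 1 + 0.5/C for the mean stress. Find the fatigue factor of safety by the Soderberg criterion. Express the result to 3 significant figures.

C = D/d = 129.0/11.3 = 11.4159; K_W = (4C−1)/(4C−4)+0.615/C = 1.1259; K_s = 1+0.5/C = 1.0438
F_a = (F_max−F_min)/2 = 467 N; F_m = (F_max+F_min)/2 = 903 N
τ_a = K_W·8F_aD/(πd³) = 1.1259 × 106.32 = 119.7 MPa
τ_m = K_s·8F_mD/(πd³) = 1.0438 × 205.58 = 214.58 MPa
Soderberg: 1/n_f = τ_a/S_se + τ_m/S_sy = 119.7/424 + 214.58/719 = 0.28232 + 0.29845 = 0.58077
n_f = 1/0.58077 = 1.722

1.72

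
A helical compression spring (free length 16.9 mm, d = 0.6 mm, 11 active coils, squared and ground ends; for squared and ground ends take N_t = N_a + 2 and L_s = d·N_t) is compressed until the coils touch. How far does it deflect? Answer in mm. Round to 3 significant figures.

9.10 mm

N_t = 13; L_s = 0.6·13 = 7.8 mm
δ_solid = L₀ − L_s = 16.9 − 7.8 = 9.1 mm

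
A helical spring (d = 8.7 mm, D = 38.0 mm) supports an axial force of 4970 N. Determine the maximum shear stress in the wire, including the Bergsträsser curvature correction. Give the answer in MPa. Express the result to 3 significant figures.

Spring index C = D/d = 38.0/8.7 = 4.3678
K_B = (4C+2)/(4C−3) = 19.471/14.471 = 1.3455
τ₀ = 8FD/(πd³) = 8·4970·38.0/(π·8.7³) = 1.51088e+06/2068.7 = 730.34 MPa
τ_max = K·τ₀ = 1.3455 × 730.34 = 982.68 MPa

983 MPa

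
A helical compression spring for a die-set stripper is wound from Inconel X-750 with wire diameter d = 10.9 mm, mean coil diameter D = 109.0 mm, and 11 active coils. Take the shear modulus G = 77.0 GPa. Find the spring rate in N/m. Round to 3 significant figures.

k = Gd⁴/(8D³N_a) = (77.0×10³ × 10.9⁴) / (8 × 109.0³ × 11)
  = 1.08692e+09 / 1.13963e+08 = 9.5375 N/mm = 9537.5 N/m

9540 N/m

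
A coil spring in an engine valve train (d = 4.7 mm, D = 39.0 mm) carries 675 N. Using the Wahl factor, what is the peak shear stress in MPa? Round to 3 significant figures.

Spring index C = D/d = 39.0/4.7 = 8.2979
K_W = (4C−1)/(4C−4) + 0.615/C = 32.191/29.191 + 0.0741 = 1.1769
τ₀ = 8FD/(πd³) = 8·675·39.0/(π·4.7³) = 210600/326.17 = 645.68 MPa
τ_max = K·τ₀ = 1.1769 × 645.68 = 759.89 MPa

760 MPa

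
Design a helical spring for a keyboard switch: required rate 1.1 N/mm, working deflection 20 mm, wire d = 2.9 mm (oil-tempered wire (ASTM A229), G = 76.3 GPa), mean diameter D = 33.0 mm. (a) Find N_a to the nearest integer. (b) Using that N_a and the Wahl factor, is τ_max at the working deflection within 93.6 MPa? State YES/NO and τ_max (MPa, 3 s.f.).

(a) 17 coils; (b) YES, τ_max = 85.7 MPa

N_a = Gd⁴/(8D³k) = (76.3×10³)(2.9⁴)/(8·33.0³·1.1) = 17.06 → N_a = 17
Actual rate k = Gd⁴/(8D³·17) = 1.1042 N/mm
Working load F = kδ = 1.1042·20 = 22.083 N
C = 33.0/2.9 = 11.3793; K_W = (4C−1)/(4C−4)+0.615/C = 1.1263
τ_max = K_W·8FD/(πd³) = 1.1263·76.09 = 85.7 MPa
τ_max ≤ 93.6 MPa → acceptable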